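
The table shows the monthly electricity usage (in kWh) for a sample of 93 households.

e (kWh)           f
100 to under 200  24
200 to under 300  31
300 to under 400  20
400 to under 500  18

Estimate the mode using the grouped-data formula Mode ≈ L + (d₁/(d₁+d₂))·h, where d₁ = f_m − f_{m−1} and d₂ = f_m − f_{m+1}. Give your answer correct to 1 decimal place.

Modal class: 200 to under 300 (highest frequency 31).
d₁ = 31 − 24 = 7, d₂ = 31 − 20 = 11
Mode ≈ 200 + (7/(7+11)) × 100 = 200 + 38.8889 = 238.8889

238.9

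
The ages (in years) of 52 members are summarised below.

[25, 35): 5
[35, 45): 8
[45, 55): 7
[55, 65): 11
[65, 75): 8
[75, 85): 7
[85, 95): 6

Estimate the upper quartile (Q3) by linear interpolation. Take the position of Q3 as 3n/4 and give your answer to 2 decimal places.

75.00

Cumulative frequencies: 5, 13, 20, 31, 39, 46, 52
n = 52; position = 3n/4 = 39.
This falls in the class [65, 75): L = 65, F = 31, f = 8, h = 10.
Upper quartile ≈ 65 + ((39 − 31) / 8) × 10 = 75.0000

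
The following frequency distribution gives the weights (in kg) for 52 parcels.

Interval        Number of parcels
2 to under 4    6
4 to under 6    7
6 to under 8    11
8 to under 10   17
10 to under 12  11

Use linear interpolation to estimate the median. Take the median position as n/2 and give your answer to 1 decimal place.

Cumulative frequencies: 6, 13, 24, 41, 52
n = 52; position = n/2 = 26.
This falls in the class 8 to under 10: L = 8, F = 24, f = 17, h = 2.
Median ≈ 8 + ((26 − 24) / 17) × 2 = 8.2353

8.2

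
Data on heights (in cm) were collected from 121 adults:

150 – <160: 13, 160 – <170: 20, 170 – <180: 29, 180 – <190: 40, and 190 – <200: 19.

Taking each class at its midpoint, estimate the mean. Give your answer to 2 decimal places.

Midpoints: 155, 165, 175, 185, 195
Σfm = 13×155 + 20×165 + 29×175 + 40×185 + 19×195 = 21495
n = Σf = 121
Mean = 21495 / 121 = 177.6446

177.64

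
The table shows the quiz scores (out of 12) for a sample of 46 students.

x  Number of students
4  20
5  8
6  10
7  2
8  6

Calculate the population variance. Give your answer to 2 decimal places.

Values: 4, 5, 6, 7, 8
n = 46, Σfx = 242, mean = 5.2609
Σfx² = 1362
Σf(x − x̄)² = Σfx² − (Σfx)²/n = 1362 − 242²/46 = 88.8696
Population variance = 88.8696 / 46 = 1.9319

1.93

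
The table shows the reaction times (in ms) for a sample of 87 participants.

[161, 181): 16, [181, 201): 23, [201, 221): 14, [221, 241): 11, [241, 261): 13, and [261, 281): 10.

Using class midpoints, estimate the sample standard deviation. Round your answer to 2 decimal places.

Midpoints: 171, 191, 211, 231, 251, 271
n = 87, Σfm = 18597, mean = 213.7586
Σfm² = 4070607
Σf(m − x̄)² = Σfm² − (Σfm)²/n = 4070607 − 18597²/87 = 95337.9310
Sample variance = 95337.9310 / 86 = 1108.5806
Standard deviation = √1108.5806 = 33.2954

33.30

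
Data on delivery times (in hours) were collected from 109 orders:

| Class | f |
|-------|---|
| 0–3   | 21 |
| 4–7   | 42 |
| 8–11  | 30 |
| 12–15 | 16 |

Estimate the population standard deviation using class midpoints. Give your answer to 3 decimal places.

Midpoints: 1.5, 5.5, 9.5, 13.5
n = 109, Σfm = 763.5, mean = 7.0046
Σfm² = 6941.25
Σf(m − x̄)² = Σfm² − (Σfm)²/n = 6941.25 − 763.5²/109 = 1593.2477
Population variance = 1593.2477 / 109 = 14.6170
Standard deviation = √14.6170 = 3.8232

3.823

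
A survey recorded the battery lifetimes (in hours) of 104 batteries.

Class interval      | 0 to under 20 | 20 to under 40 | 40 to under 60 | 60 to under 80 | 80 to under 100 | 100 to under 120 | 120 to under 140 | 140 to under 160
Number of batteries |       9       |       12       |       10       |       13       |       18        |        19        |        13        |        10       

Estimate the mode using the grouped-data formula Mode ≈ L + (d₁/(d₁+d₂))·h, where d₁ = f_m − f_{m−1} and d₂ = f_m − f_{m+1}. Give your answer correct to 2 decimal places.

Modal class: 100 to under 120 (highest frequency 19).
d₁ = 19 − 18 = 1, d₂ = 19 − 13 = 6
Mode ≈ 100 + (1/(1+6)) × 20 = 100 + 2.8571 = 102.8571

102.86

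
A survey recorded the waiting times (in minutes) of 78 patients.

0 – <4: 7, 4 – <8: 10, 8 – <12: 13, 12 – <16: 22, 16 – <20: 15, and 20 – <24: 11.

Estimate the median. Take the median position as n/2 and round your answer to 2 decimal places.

13.64

Cumulative frequencies: 7, 17, 30, 52, 67, 78
n = 78; position = n/2 = 39.
This falls in the class 12 – <16: L = 12, F = 30, f = 22, h = 4.
Median ≈ 12 + ((39 − 30) / 22) × 4 = 13.6364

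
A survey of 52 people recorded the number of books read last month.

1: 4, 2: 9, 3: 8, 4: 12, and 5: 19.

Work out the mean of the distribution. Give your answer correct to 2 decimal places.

Values: 1, 2, 3, 4, 5
Σfx = 4×1 + 9×2 + 8×3 + 12×4 + 19×5 = 189
n = Σf = 52
Mean = 189 / 52 = 3.6346

3.63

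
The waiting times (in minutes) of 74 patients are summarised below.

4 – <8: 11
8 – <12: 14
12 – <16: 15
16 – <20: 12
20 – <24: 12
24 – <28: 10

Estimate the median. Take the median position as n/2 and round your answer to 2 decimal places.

15.20

Cumulative frequencies: 11, 25, 40, 52, 64, 74
n = 74; position = n/2 = 37.
This falls in the class 12 – <16: L = 12, F = 25, f = 15, h = 4.
Median ≈ 12 + ((37 − 25) / 15) × 4 = 15.2000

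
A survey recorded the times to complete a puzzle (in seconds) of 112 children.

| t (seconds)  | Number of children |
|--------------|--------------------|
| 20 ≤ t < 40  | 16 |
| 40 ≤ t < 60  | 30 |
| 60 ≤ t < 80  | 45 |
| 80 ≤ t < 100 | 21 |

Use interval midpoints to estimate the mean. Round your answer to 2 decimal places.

62.68

Midpoints: 30, 50, 70, 90
Σfm = 16×30 + 30×50 + 45×70 + 21×90 = 7020
n = Σf = 112
Mean = 7020 / 112 = 62.6786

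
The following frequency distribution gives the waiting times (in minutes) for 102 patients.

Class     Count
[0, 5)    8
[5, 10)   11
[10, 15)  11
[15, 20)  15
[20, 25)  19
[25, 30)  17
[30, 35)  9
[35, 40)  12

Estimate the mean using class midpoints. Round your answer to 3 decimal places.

Midpoints: 2.5, 7.5, 12.5, 17.5, 22.5, 27.5, 32.5, 37.5
Σfm = 8×2.5 + 11×7.5 + 11×12.5 + 15×17.5 + 19×22.5 + 17×27.5 + 9×32.5 + 12×37.5 = 2140
n = Σf = 102
Mean = 2140 / 102 = 20.9804

20.980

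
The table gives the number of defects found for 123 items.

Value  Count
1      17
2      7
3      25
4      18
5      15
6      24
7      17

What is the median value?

4

Cumulative frequencies: 17, 24, 49, 67, 82, 106, 123
n = 123, so the median is the value in position (n+1)/2 = 62.
Position 62 falls at value 4.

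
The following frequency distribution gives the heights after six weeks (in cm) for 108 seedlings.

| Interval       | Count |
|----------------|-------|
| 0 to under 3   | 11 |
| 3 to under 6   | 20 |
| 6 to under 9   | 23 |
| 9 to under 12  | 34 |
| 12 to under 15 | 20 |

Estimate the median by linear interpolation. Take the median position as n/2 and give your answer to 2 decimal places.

9.00

Cumulative frequencies: 11, 31, 54, 88, 108
n = 108; position = n/2 = 54.
This falls in the class 6 to under 9: L = 6, F = 31, f = 23, h = 3.
Median ≈ 6 + ((54 − 31) / 23) × 3 = 9.0000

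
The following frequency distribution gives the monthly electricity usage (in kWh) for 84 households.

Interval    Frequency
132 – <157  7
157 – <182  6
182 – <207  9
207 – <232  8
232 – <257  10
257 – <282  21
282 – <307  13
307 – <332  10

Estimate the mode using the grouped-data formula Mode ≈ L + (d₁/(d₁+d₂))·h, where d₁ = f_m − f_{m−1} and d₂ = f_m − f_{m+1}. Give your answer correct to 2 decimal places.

271.47

Modal class: 257 – <282 (highest frequency 21).
d₁ = 21 − 10 = 11, d₂ = 21 − 13 = 8
Mode ≈ 257 + (11/(11+8)) × 25 = 257 + 14.4737 = 271.4737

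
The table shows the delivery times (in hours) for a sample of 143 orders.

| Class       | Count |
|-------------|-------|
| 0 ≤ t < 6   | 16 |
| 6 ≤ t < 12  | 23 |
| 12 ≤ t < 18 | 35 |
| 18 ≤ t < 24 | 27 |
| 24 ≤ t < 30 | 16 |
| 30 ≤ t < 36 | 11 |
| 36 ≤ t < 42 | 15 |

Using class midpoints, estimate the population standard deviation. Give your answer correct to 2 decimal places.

10.66

Midpoints: 3, 9, 15, 21, 27, 33, 39
n = 143, Σfm = 2727, mean = 19.0699
Σfm² = 68247
Σf(m − x̄)² = Σfm² − (Σfm)²/n = 68247 − 2727²/143 = 16243.3007
Population variance = 16243.3007 / 143 = 113.5895
Standard deviation = √113.5895 = 10.6578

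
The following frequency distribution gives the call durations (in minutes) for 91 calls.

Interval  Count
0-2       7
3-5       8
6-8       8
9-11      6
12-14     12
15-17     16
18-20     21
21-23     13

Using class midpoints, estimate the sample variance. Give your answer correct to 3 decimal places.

Midpoints: 1, 4, 7, 10, 13, 16, 19, 22
n = 91, Σfm = 1252, mean = 13.7582
Σfm² = 21124
Σf(m − x̄)² = Σfm² − (Σfm)²/n = 21124 − 1252²/91 = 3898.6813
Sample variance = 3898.6813 / 90 = 43.3187

43.319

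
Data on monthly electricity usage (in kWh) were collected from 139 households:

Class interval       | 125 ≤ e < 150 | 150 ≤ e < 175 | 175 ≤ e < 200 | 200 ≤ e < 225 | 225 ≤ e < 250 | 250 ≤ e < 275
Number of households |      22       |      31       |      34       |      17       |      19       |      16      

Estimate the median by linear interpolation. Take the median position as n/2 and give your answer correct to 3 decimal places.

Cumulative frequencies: 22, 53, 87, 104, 123, 139
n = 139; position = n/2 = 69.5.
This falls in the class 175 ≤ e < 200: L = 175, F = 53, f = 34, h = 25.
Median ≈ 175 + ((69.5 − 53) / 34) × 25 = 187.1324

187.132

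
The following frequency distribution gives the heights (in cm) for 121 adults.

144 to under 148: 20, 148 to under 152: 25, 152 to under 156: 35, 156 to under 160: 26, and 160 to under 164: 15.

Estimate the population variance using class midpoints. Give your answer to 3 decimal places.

25.168

Midpoints: 146, 150, 154, 158, 162
n = 121, Σfm = 18598, mean = 153.7025
Σfm² = 2861604
Σf(m − x̄)² = Σfm² − (Σfm)²/n = 2861604 − 18598²/121 = 3045.2893
Population variance = 3045.2893 / 121 = 25.1677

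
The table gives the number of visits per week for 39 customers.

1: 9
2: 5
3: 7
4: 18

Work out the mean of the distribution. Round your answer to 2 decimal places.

Values: 1, 2, 3, 4
Σfx = 9×1 + 5×2 + 7×3 + 18×4 = 112
n = Σf = 39
Mean = 112 / 39 = 2.8718

2.87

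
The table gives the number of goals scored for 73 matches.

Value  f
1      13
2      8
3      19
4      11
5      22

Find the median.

Cumulative frequencies: 13, 21, 40, 51, 73
n = 73, so the median is the value in position (n+1)/2 = 37.
Position 37 falls at value 3.

3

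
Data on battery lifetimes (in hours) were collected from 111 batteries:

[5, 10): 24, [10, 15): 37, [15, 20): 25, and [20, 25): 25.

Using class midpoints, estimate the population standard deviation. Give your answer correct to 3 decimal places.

5.318

Midpoints: 7.5, 12.5, 17.5, 22.5
n = 111, Σfm = 1642.5, mean = 14.7973
Σfm² = 27443.75
Σf(m − x̄)² = Σfm² − (Σfm)²/n = 27443.75 − 1642.5²/111 = 3139.1892
Population variance = 3139.1892 / 111 = 28.2810
Standard deviation = √28.2810 = 5.3180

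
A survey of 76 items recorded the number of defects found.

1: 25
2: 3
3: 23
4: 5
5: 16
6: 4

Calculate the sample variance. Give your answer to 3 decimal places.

2.771

Values: 1, 2, 3, 4, 5, 6
n = 76, Σfx = 224, mean = 2.9474
Σfx² = 868
Σf(x − x̄)² = Σfx² − (Σfx)²/n = 868 − 224²/76 = 207.7895
Sample variance = 207.7895 / 75 = 2.7705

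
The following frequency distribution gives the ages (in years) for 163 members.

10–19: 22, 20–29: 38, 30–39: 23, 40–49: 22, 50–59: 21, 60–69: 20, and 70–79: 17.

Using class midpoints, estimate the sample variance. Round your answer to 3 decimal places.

376.399

Midpoints: 14.5, 24.5, 34.5, 44.5, 54.5, 64.5, 74.5
n = 163, Σfm = 6723.5, mean = 41.2485
Σfm² = 338310.75
Σf(m − x̄)² = Σfm² − (Σfm)²/n = 338310.75 − 6723.5²/163 = 60976.6871
Sample variance = 60976.6871 / 162 = 376.3993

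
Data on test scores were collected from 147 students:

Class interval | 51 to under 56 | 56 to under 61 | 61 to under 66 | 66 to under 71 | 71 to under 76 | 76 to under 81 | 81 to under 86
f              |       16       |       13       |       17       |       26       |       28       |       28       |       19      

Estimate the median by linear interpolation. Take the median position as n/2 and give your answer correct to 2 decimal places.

Cumulative frequencies: 16, 29, 46, 72, 100, 128, 147
n = 147; position = n/2 = 73.5.
This falls in the class 71 to under 76: L = 71, F = 72, f = 28, h = 5.
Median ≈ 71 + ((73.5 − 72) / 28) × 5 = 71.2679

71.27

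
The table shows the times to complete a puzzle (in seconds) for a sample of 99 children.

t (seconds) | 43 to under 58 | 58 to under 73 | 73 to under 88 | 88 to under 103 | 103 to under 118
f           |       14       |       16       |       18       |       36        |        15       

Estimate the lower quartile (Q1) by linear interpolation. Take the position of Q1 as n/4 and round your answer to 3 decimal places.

Cumulative frequencies: 14, 30, 48, 84, 99
n = 99; position = n/4 = 24.75.
This falls in the class 58 to under 73: L = 58, F = 14, f = 16, h = 15.
Lower quartile ≈ 58 + ((24.75 − 14) / 16) × 15 = 68.0781

68.078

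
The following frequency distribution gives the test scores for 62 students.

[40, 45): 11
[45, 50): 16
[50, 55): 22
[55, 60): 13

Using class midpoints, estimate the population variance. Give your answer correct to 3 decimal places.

Midpoints: 42.5, 47.5, 52.5, 57.5
n = 62, Σfm = 3130, mean = 50.4839
Σfm² = 159587.5
Σf(m − x̄)² = Σfm² − (Σfm)²/n = 159587.5 − 3130²/62 = 1572.9839
Population variance = 1572.9839 / 62 = 25.3707

25.371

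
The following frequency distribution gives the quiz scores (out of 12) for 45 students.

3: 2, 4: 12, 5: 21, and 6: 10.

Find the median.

5

Cumulative frequencies: 2, 14, 35, 45
n = 45, so the median is the value in position (n+1)/2 = 23.
Position 23 falls at value 5.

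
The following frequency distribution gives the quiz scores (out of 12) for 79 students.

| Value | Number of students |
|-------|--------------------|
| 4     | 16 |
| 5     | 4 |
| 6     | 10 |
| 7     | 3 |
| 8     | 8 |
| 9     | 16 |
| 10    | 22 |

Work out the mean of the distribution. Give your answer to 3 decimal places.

Values: 4, 5, 6, 7, 8, 9, 10
Σfx = 16×4 + 4×5 + 10×6 + 3×7 + 8×8 + 16×9 + 22×10 = 593
n = Σf = 79
Mean = 593 / 79 = 7.5063

7.506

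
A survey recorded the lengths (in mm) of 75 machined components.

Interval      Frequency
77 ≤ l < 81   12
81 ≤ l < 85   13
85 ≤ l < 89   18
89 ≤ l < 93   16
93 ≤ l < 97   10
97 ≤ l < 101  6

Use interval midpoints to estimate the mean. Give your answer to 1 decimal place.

87.9

Midpoints: 79, 83, 87, 91, 95, 99
Σfm = 12×79 + 13×83 + 18×87 + 16×91 + 10×95 + 6×99 = 6593
n = Σf = 75
Mean = 6593 / 75 = 87.9067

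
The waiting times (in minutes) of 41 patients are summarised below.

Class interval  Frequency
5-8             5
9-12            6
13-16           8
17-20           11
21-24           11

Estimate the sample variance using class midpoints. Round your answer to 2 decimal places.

29.58

Midpoints: 6.5, 10.5, 14.5, 18.5, 22.5
n = 41, Σfm = 662.5, mean = 16.1585
Σfm² = 11888.25
Σf(m − x̄)² = Σfm² − (Σfm)²/n = 11888.25 − 662.5²/41 = 1183.2195
Sample variance = 1183.2195 / 40 = 29.5805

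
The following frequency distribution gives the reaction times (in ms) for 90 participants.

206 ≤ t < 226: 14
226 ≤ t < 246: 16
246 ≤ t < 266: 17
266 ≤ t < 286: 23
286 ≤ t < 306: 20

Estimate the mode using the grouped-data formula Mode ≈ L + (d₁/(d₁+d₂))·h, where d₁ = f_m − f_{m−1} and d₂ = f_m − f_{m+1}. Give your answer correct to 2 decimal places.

Modal class: 266 ≤ t < 286 (highest frequency 23).
d₁ = 23 − 17 = 6, d₂ = 23 − 20 = 3
Mode ≈ 266 + (6/(6+3)) × 20 = 266 + 13.3333 = 279.3333

279.33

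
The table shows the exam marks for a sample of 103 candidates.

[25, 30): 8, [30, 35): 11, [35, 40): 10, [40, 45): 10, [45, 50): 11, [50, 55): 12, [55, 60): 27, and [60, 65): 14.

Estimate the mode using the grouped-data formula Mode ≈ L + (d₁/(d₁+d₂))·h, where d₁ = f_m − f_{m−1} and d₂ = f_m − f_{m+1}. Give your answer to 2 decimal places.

57.68

Modal class: [55, 60) (highest frequency 27).
d₁ = 27 − 12 = 15, d₂ = 27 − 14 = 13
Mode ≈ 55 + (15/(15+13)) × 5 = 55 + 2.6786 = 57.6786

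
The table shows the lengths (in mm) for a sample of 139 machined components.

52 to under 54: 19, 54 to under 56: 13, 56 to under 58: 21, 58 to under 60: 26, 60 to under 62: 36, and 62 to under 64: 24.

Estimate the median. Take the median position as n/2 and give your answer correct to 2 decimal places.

Cumulative frequencies: 19, 32, 53, 79, 115, 139
n = 139; position = n/2 = 69.5.
This falls in the class 58 to under 60: L = 58, F = 53, f = 26, h = 2.
Median ≈ 58 + ((69.5 − 53) / 26) × 2 = 59.2692

59.27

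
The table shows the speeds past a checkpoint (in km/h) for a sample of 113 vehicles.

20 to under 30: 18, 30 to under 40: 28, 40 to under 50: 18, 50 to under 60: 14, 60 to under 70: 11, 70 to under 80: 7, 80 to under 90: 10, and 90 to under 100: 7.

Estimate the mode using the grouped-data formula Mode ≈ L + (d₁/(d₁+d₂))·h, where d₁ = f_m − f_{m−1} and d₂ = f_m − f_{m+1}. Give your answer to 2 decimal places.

Modal class: 30 to under 40 (highest frequency 28).
d₁ = 28 − 18 = 10, d₂ = 28 − 18 = 10
Mode ≈ 30 + (10/(10+10)) × 10 = 30 + 5.0000 = 35.0000

35.00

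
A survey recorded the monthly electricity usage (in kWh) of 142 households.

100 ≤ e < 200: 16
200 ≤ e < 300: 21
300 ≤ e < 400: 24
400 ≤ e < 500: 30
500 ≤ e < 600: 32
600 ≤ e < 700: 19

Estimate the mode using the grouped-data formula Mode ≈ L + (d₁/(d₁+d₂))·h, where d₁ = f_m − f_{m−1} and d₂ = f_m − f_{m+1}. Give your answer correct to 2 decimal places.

513.33

Modal class: 500 ≤ e < 600 (highest frequency 32).
d₁ = 32 − 30 = 2, d₂ = 32 − 19 = 13
Mode ≈ 500 + (2/(2+13)) × 100 = 500 + 13.3333 = 513.3333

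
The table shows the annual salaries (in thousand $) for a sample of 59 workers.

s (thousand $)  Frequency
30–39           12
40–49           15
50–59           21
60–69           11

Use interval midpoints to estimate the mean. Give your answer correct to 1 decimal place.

49.8

Midpoints: 34.5, 44.5, 54.5, 64.5
Σfm = 12×34.5 + 15×44.5 + 21×54.5 + 11×64.5 = 2935.5
n = Σf = 59
Mean = 2935.5 / 59 = 49.7542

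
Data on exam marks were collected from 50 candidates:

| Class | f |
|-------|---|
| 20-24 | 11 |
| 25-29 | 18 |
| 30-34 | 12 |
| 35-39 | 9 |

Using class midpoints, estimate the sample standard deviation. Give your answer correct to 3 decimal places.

5.140

Midpoints: 22, 27, 32, 37
n = 50, Σfm = 1445, mean = 28.9000
Σfm² = 43055
Σf(m − x̄)² = Σfm² − (Σfm)²/n = 43055 − 1445²/50 = 1294.5000
Sample variance = 1294.5000 / 49 = 26.4184
Standard deviation = √26.4184 = 5.1399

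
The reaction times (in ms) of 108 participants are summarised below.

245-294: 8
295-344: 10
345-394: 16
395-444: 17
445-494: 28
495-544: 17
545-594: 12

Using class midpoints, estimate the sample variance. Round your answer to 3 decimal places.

7444.618

Midpoints: 269.5, 319.5, 369.5, 419.5, 469.5, 519.5, 569.5
n = 108, Σfm = 47206, mean = 437.0926
Σfm² = 21429967
Σf(m − x̄)² = Σfm² − (Σfm)²/n = 21429967 − 47206²/108 = 796574.0741
Sample variance = 796574.0741 / 107 = 7444.6175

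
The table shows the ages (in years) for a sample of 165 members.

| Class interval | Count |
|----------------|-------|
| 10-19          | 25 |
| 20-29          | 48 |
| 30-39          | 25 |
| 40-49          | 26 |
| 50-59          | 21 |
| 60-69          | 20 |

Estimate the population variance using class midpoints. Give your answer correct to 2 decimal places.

Midpoints: 14.5, 24.5, 34.5, 44.5, 54.5, 64.5
n = 165, Σfm = 5992.5, mean = 36.3182
Σfm² = 260891.25
Σf(m − x̄)² = Σfm² − (Σfm)²/n = 260891.25 − 5992.5²/165 = 43254.5455
Population variance = 43254.5455 / 165 = 262.1488

262.15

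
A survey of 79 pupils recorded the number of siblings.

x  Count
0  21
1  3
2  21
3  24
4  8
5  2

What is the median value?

2

Cumulative frequencies: 21, 24, 45, 69, 77, 79
n = 79, so the median is the value in position (n+1)/2 = 40.
Position 40 falls at value 2.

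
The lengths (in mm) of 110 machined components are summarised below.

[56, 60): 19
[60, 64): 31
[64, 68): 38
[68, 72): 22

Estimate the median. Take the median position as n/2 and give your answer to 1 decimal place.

64.5

Cumulative frequencies: 19, 50, 88, 110
n = 110; position = n/2 = 55.
This falls in the class [64, 68): L = 64, F = 50, f = 38, h = 4.
Median ≈ 64 + ((55 − 50) / 38) × 4 = 64.5263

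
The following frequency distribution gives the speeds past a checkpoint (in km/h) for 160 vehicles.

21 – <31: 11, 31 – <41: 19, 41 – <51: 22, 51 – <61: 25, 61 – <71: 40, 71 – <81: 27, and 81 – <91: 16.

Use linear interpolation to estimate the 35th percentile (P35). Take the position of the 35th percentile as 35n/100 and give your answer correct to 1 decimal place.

Cumulative frequencies: 11, 30, 52, 77, 117, 144, 160
n = 160; position = 35n/100 = 56.
This falls in the class 51 – <61: L = 51, F = 52, f = 25, h = 10.
35th percentile ≈ 51 + ((56 − 52) / 25) × 10 = 52.6000

52.6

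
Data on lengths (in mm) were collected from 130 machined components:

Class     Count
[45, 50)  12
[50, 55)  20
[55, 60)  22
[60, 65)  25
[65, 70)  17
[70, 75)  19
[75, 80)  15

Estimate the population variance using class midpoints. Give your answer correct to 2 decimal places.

84.22

Midpoints: 47.5, 52.5, 57.5, 62.5, 67.5, 72.5, 77.5
n = 130, Σfm = 8135, mean = 62.5769
Σfm² = 520012.5
Σf(m − x̄)² = Σfm² − (Σfm)²/n = 520012.5 − 8135²/130 = 10949.2308
Population variance = 10949.2308 / 130 = 84.2249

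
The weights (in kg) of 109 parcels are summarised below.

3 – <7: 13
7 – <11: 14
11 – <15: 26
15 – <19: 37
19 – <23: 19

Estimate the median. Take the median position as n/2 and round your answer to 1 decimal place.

Cumulative frequencies: 13, 27, 53, 90, 109
n = 109; position = n/2 = 54.5.
This falls in the class 15 – <19: L = 15, F = 53, f = 37, h = 4.
Median ≈ 15 + ((54.5 − 53) / 37) × 4 = 15.1622

15.2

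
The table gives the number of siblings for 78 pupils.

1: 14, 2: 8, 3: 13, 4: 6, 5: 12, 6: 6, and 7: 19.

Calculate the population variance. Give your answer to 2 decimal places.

Values: 1, 2, 3, 4, 5, 6, 7
n = 78, Σfx = 322, mean = 4.1282
Σfx² = 1706
Σf(x − x̄)² = Σfx² − (Σfx)²/n = 1706 − 322²/78 = 376.7179
Population variance = 376.7179 / 78 = 4.8297

4.83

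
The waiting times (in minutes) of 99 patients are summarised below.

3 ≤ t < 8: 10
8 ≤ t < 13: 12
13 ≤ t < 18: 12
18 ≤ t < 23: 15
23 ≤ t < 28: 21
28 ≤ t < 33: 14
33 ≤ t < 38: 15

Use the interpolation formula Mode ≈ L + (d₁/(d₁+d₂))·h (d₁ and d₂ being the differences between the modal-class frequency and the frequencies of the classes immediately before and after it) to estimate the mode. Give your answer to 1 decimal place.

25.3

Modal class: 23 ≤ t < 28 (highest frequency 21).
d₁ = 21 − 15 = 6, d₂ = 21 − 14 = 7
Mode ≈ 23 + (6/(6+7)) × 5 = 23 + 2.3077 = 25.3077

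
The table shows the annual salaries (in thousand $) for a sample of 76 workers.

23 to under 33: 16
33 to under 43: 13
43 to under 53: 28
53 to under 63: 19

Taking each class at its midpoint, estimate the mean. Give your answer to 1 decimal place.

44.6

Midpoints: 28, 38, 48, 58
Σfm = 16×28 + 13×38 + 28×48 + 19×58 = 3388
n = Σf = 76
Mean = 3388 / 76 = 44.5789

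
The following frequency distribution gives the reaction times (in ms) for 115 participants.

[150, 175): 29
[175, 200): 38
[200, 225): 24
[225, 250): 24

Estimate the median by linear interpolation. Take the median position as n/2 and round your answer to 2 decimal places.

Cumulative frequencies: 29, 67, 91, 115
n = 115; position = n/2 = 57.5.
This falls in the class [175, 200): L = 175, F = 29, f = 38, h = 25.
Median ≈ 175 + ((57.5 − 29) / 38) × 25 = 193.7500

193.75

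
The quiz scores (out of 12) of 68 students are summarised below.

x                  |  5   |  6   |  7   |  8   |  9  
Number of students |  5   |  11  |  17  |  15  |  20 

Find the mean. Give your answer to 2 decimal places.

7.50

Values: 5, 6, 7, 8, 9
Σfx = 5×5 + 11×6 + 17×7 + 15×8 + 20×9 = 510
n = Σf = 68
Mean = 510 / 68 = 7.5000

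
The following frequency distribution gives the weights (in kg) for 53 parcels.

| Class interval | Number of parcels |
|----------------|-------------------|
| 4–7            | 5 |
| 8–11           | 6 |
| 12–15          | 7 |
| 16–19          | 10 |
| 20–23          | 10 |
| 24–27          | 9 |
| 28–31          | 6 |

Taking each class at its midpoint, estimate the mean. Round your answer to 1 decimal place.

Midpoints: 5.5, 9.5, 13.5, 17.5, 21.5, 25.5, 29.5
Σfm = 5×5.5 + 6×9.5 + 7×13.5 + 10×17.5 + 10×21.5 + 9×25.5 + 6×29.5 = 975.5
n = Σf = 53
Mean = 975.5 / 53 = 18.4057

18.4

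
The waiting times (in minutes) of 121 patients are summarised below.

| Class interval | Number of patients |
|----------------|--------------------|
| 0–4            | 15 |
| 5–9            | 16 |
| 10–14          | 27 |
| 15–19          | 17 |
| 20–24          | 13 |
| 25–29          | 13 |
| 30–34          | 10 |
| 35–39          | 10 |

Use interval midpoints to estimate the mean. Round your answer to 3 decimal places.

17.207

Midpoints: 2, 7, 12, 17, 22, 27, 32, 37
Σfm = 15×2 + 16×7 + 27×12 + 17×17 + 13×22 + 13×27 + 10×32 + 10×37 = 2082
n = Σf = 121
Mean = 2082 / 121 = 17.2066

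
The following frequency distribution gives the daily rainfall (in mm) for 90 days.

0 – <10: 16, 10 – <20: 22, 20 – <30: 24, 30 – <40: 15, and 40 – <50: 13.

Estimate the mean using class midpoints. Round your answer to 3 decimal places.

Midpoints: 5, 15, 25, 35, 45
Σfm = 16×5 + 22×15 + 24×25 + 15×35 + 13×45 = 2120
n = Σf = 90
Mean = 2120 / 90 = 23.5556

23.556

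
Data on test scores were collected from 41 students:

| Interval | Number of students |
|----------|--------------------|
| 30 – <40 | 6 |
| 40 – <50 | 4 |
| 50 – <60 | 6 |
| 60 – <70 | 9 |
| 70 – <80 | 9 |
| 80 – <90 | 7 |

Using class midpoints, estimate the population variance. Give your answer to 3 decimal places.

270.791

Midpoints: 35, 45, 55, 65, 75, 85
n = 41, Σfm = 2575, mean = 62.8049
Σfm² = 172825
Σf(m − x̄)² = Σfm² − (Σfm)²/n = 172825 − 2575²/41 = 11102.4390
Population variance = 11102.4390 / 41 = 270.7912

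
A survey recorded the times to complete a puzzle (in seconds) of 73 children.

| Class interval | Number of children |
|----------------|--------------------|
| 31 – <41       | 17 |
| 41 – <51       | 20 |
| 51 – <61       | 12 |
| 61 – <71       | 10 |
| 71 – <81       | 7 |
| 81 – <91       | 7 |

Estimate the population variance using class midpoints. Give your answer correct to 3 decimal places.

Midpoints: 36, 46, 56, 66, 76, 86
n = 73, Σfm = 3998, mean = 54.7671
Σfm² = 237748
Σf(m − x̄)² = Σfm² − (Σfm)²/n = 237748 − 3998²/73 = 18789.0411
Population variance = 18789.0411 / 73 = 257.3841

257.384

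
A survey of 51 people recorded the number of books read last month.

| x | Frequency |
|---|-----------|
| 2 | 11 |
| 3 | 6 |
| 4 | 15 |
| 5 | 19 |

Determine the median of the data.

4

Cumulative frequencies: 11, 17, 32, 51
n = 51, so the median is the value in position (n+1)/2 = 26.
Position 26 falls at value 4.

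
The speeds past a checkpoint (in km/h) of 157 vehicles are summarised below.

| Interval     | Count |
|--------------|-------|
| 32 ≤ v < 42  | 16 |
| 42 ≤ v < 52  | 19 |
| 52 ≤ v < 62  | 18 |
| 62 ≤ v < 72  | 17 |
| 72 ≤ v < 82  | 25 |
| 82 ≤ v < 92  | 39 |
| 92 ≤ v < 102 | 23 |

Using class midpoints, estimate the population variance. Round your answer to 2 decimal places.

379.97

Midpoints: 37, 47, 57, 67, 77, 87, 97
n = 157, Σfm = 11199, mean = 71.3312
Σfm² = 858493
Σf(m − x̄)² = Σfm² − (Σfm)²/n = 858493 − 11199²/157 = 59654.7771
Population variance = 59654.7771 / 157 = 379.9667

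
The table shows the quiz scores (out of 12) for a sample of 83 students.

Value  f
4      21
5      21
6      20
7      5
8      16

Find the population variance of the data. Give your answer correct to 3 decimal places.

1.998

Values: 4, 5, 6, 7, 8
n = 83, Σfx = 472, mean = 5.6867
Σfx² = 2850
Σf(x − x̄)² = Σfx² − (Σfx)²/n = 2850 − 472²/83 = 165.8554
Population variance = 165.8554 / 83 = 1.9983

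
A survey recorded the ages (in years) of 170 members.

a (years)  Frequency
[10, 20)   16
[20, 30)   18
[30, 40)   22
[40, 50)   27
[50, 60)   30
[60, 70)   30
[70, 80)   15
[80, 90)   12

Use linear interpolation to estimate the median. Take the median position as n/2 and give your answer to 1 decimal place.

50.7

Cumulative frequencies: 16, 34, 56, 83, 113, 143, 158, 170
n = 170; position = n/2 = 85.
This falls in the class [50, 60): L = 50, F = 83, f = 30, h = 10.
Median ≈ 50 + ((85 − 83) / 30) × 10 = 50.6667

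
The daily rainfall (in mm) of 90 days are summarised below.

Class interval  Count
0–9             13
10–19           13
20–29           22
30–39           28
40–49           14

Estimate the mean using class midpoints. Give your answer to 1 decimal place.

Midpoints: 4.5, 14.5, 24.5, 34.5, 44.5
Σfm = 13×4.5 + 13×14.5 + 22×24.5 + 28×34.5 + 14×44.5 = 2375
n = Σf = 90
Mean = 2375 / 90 = 26.3889

26.4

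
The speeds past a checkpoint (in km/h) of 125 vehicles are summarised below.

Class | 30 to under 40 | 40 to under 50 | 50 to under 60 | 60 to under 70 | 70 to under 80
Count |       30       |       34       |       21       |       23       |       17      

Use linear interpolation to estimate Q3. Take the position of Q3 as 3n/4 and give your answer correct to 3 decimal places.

63.804

Cumulative frequencies: 30, 64, 85, 108, 125
n = 125; position = 3n/4 = 93.75.
This falls in the class 60 to under 70: L = 60, F = 85, f = 23, h = 10.
Upper quartile ≈ 60 + ((93.75 − 85) / 23) × 10 = 63.8043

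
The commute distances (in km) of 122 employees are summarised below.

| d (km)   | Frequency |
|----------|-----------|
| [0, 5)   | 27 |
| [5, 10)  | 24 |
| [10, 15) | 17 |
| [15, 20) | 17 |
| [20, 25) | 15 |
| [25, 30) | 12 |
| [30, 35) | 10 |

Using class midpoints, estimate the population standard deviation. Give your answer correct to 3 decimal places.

Midpoints: 2.5, 7.5, 12.5, 17.5, 22.5, 27.5, 32.5
n = 122, Σfm = 1750, mean = 14.3443
Σfm² = 36612.5
Σf(m − x̄)² = Σfm² − (Σfm)²/n = 36612.5 − 1750²/122 = 11510.0410
Population variance = 11510.0410 / 122 = 94.3446
Standard deviation = √94.3446 = 9.7131

9.713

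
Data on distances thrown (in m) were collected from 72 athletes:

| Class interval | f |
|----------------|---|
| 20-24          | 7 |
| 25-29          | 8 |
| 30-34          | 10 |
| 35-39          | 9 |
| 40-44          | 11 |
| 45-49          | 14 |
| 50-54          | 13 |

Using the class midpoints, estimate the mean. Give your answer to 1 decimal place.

39.2

Midpoints: 22, 27, 32, 37, 42, 47, 52
Σfm = 7×22 + 8×27 + 10×32 + 9×37 + 11×42 + 14×47 + 13×52 = 2819
n = Σf = 72
Mean = 2819 / 72 = 39.1528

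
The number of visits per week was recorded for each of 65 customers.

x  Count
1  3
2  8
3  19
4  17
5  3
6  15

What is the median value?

4

Cumulative frequencies: 3, 11, 30, 47, 50, 65
n = 65, so the median is the value in position (n+1)/2 = 33.
Position 33 falls at value 4.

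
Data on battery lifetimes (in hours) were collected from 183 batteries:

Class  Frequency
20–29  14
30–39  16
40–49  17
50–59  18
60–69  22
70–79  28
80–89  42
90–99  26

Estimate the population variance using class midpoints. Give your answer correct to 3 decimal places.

Midpoints: 24.5, 34.5, 44.5, 54.5, 64.5, 74.5, 84.5, 94.5
n = 183, Σfm = 12143.5, mean = 66.3579
Σfm² = 893585.75
Σf(m − x̄)² = Σfm² − (Σfm)²/n = 893585.75 − 12143.5²/183 = 87768.3060
Population variance = 87768.3060 / 183 = 479.6082

479.608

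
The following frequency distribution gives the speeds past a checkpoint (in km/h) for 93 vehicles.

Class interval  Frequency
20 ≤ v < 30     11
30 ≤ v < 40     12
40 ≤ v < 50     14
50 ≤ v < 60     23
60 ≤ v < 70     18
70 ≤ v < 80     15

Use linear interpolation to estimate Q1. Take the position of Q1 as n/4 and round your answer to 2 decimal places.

Cumulative frequencies: 11, 23, 37, 60, 78, 93
n = 93; position = n/4 = 23.25.
This falls in the class 40 ≤ v < 50: L = 40, F = 23, f = 14, h = 10.
Lower quartile ≈ 40 + ((23.25 − 23) / 14) × 10 = 40.1786

40.18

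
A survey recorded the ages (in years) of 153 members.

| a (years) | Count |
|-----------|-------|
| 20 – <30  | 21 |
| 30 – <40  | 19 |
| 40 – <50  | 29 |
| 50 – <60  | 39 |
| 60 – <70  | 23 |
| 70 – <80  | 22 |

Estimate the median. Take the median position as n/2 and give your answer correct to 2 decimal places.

Cumulative frequencies: 21, 40, 69, 108, 131, 153
n = 153; position = n/2 = 76.5.
This falls in the class 50 – <60: L = 50, F = 69, f = 39, h = 10.
Median ≈ 50 + ((76.5 − 69) / 39) × 10 = 51.9231

51.92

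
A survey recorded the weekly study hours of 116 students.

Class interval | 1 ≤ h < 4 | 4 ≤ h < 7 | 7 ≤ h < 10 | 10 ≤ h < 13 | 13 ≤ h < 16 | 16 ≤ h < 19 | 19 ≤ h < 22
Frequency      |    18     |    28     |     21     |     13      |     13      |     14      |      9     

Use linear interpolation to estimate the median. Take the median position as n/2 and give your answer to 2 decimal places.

Cumulative frequencies: 18, 46, 67, 80, 93, 107, 116
n = 116; position = n/2 = 58.
This falls in the class 7 ≤ h < 10: L = 7, F = 46, f = 21, h = 3.
Median ≈ 7 + ((58 − 46) / 21) × 3 = 8.7143

8.71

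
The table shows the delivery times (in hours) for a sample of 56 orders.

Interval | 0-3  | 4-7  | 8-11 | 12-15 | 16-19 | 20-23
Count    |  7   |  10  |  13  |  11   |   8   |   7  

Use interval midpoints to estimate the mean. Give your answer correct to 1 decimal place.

11.2

Midpoints: 1.5, 5.5, 9.5, 13.5, 17.5, 21.5
Σfm = 7×1.5 + 10×5.5 + 13×9.5 + 11×13.5 + 8×17.5 + 7×21.5 = 628
n = Σf = 56
Mean = 628 / 56 = 11.2143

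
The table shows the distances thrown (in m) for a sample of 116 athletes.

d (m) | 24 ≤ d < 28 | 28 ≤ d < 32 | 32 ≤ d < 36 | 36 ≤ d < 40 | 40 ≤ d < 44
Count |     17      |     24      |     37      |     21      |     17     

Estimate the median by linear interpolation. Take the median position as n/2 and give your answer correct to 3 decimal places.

Cumulative frequencies: 17, 41, 78, 99, 116
n = 116; position = n/2 = 58.
This falls in the class 32 ≤ d < 36: L = 32, F = 41, f = 37, h = 4.
Median ≈ 32 + ((58 − 41) / 37) × 4 = 33.8378

33.838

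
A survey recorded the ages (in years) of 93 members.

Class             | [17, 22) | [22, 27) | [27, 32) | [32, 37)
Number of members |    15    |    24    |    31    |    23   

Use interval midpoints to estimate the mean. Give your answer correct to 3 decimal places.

Midpoints: 19.5, 24.5, 29.5, 34.5
Σfm = 15×19.5 + 24×24.5 + 31×29.5 + 23×34.5 = 2588.5
n = Σf = 93
Mean = 2588.5 / 93 = 27.8333

27.833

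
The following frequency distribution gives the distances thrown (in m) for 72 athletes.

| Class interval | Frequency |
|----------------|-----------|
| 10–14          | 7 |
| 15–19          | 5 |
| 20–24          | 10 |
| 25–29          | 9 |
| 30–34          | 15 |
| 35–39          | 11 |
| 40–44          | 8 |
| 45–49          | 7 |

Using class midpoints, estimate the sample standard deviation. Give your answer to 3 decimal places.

Midpoints: 12, 17, 22, 27, 32, 37, 42, 47
n = 72, Σfm = 2184, mean = 30.3333
Σfm² = 73848
Σf(m − x̄)² = Σfm² − (Σfm)²/n = 73848 − 2184²/72 = 7600.0000
Sample variance = 7600.0000 / 71 = 107.0423
Standard deviation = √107.0423 = 10.3461

10.346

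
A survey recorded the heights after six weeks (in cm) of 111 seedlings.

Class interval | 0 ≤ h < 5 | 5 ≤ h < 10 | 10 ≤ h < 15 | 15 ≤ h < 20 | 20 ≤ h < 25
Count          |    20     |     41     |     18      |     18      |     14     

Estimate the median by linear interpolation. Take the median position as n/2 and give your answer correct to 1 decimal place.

Cumulative frequencies: 20, 61, 79, 97, 111
n = 111; position = n/2 = 55.5.
This falls in the class 5 ≤ h < 10: L = 5, F = 20, f = 41, h = 5.
Median ≈ 5 + ((55.5 − 20) / 41) × 5 = 9.3293

9.3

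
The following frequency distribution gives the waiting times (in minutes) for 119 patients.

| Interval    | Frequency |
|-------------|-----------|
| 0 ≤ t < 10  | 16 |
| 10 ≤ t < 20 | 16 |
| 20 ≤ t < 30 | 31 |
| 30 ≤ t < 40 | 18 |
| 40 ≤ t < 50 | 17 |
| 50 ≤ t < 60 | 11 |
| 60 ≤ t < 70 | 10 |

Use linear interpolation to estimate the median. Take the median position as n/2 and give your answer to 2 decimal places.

28.87

Cumulative frequencies: 16, 32, 63, 81, 98, 109, 119
n = 119; position = n/2 = 59.5.
This falls in the class 20 ≤ t < 30: L = 20, F = 32, f = 31, h = 10.
Median ≈ 20 + ((59.5 − 32) / 31) × 10 = 28.8710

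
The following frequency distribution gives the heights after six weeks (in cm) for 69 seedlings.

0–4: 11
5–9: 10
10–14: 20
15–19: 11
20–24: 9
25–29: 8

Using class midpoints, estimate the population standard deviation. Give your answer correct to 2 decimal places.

7.77

Midpoints: 2, 7, 12, 17, 22, 27
n = 69, Σfm = 933, mean = 13.5217
Σfm² = 16781
Σf(m − x̄)² = Σfm² − (Σfm)²/n = 16781 − 933²/69 = 4165.2174
Population variance = 4165.2174 / 69 = 60.3655
Standard deviation = √60.3655 = 7.7695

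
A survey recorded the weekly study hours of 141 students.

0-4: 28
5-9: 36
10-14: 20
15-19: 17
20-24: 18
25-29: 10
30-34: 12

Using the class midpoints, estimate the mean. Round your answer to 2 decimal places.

13.38

Midpoints: 2, 7, 12, 17, 22, 27, 32
Σfm = 28×2 + 36×7 + 20×12 + 17×17 + 18×22 + 10×27 + 12×32 = 1887
n = Σf = 141
Mean = 1887 / 141 = 13.3830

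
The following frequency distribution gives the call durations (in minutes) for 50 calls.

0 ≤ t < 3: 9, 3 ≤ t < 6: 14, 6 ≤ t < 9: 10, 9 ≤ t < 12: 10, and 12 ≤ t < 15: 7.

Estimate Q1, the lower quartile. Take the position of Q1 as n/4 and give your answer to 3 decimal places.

Cumulative frequencies: 9, 23, 33, 43, 50
n = 50; position = n/4 = 12.5.
This falls in the class 3 ≤ t < 6: L = 3, F = 9, f = 14, h = 3.
Lower quartile ≈ 3 + ((12.5 − 9) / 14) × 3 = 3.7500

3.750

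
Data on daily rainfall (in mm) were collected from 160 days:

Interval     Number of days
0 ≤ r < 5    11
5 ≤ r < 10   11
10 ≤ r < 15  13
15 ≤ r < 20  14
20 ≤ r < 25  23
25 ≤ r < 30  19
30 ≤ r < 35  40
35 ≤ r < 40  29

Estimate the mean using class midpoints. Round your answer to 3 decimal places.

Midpoints: 2.5, 7.5, 12.5, 17.5, 22.5, 27.5, 32.5, 37.5
Σfm = 11×2.5 + 11×7.5 + 13×12.5 + 14×17.5 + 23×22.5 + 19×27.5 + 40×32.5 + 29×37.5 = 3945
n = Σf = 160
Mean = 3945 / 160 = 24.6562

24.656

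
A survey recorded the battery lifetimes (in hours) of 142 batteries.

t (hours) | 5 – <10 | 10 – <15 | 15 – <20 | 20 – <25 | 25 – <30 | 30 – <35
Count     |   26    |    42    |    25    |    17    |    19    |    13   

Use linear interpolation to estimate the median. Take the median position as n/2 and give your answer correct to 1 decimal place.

15.6

Cumulative frequencies: 26, 68, 93, 110, 129, 142
n = 142; position = n/2 = 71.
This falls in the class 15 – <20: L = 15, F = 68, f = 25, h = 5.
Median ≈ 15 + ((71 − 68) / 25) × 5 = 15.6000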